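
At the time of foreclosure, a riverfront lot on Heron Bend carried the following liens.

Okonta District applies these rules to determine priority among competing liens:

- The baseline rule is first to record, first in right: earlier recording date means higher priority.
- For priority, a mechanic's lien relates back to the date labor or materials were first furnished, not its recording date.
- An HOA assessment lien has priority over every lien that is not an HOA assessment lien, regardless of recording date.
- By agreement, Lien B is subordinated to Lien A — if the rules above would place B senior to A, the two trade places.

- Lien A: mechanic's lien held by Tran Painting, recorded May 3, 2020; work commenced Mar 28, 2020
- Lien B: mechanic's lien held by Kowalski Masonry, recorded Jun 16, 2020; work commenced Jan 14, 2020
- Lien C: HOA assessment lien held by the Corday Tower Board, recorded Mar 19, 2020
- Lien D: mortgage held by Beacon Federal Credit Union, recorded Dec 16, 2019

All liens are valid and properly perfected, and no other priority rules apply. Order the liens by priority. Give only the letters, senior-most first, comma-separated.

Effective dates: A relates back to Mar 28, 2020 (work commenced); B's effective date is Jan 14, 2020, when work began.
C is an HOA assessment lien, so it outranks all other liens regardless of date.
Among the remaining liens, by effective date: D (Dec 16, 2019), B (Jan 14, 2020), A (Mar 28, 2020).
B would otherwise be senior to A, so under the subordination agreement B and A exchange positions.

C, D, A, B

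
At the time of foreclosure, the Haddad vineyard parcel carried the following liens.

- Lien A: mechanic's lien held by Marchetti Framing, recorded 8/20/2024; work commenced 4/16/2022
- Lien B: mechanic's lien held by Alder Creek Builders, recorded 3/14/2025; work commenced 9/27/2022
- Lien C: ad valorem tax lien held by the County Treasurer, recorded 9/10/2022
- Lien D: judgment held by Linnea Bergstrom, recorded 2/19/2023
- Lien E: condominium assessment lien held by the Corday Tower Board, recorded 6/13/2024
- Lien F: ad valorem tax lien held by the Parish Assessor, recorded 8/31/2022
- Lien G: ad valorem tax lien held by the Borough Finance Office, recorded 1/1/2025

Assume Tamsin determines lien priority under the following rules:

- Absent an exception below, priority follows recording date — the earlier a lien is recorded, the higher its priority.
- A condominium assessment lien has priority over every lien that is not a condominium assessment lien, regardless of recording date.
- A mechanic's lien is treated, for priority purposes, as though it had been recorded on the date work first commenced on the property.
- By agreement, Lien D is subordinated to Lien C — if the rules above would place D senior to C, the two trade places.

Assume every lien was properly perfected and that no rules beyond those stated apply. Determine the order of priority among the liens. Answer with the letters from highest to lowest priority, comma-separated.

E, A, F, C, B, D, G

Effective dates: A's effective date is 4/16/2022, when work began; B's effective date is 9/27/2022, when work began.
As a condominium assessment lien, E is senior to every other lien.
Among the remaining liens, by effective date: A (4/16/2022), F (8/31/2022), C (9/10/2022), B (9/27/2022), D (2/19/2023), G (1/1/2025).
Since D is not senior to C, the subordination leaves the order unchanged.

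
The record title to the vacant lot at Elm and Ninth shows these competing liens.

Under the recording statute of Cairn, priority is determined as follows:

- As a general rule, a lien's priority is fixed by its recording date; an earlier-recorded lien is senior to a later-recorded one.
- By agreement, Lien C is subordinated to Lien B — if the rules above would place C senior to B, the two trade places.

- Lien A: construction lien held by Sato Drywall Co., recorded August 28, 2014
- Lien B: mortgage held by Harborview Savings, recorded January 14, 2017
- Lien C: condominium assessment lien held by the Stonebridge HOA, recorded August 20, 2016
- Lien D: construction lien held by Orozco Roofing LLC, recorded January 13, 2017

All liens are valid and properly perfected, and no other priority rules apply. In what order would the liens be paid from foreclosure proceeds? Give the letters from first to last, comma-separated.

By effective date: A (August 28, 2014), C (August 20, 2016), D (January 13, 2017), B (January 14, 2017).
C would otherwise be senior to B, so under the subordination agreement C and B exchange positions.

A, B, D, C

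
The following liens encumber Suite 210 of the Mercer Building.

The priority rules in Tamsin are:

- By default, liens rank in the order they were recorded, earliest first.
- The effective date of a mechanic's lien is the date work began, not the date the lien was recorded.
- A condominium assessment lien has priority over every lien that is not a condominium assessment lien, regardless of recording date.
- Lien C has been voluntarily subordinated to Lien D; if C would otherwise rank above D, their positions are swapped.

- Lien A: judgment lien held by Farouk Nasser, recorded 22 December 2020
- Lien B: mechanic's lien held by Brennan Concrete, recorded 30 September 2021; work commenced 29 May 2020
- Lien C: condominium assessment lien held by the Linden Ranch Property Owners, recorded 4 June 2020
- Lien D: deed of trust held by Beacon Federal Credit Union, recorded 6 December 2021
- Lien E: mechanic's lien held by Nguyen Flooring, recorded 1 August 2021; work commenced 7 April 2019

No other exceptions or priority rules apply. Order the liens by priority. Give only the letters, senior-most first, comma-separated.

Effective dates: B is treated as recorded 29 May 2020, the work-commencement date; E's effective date is 7 April 2019, when work began.
As a condominium assessment lien, C is senior to every other lien.
Remaining liens by effective date: E (7 April 2019), B (29 May 2020), A (22 December 2020), D (6 December 2021).
C is senior to D before the subordination, so the two trade places.

D, E, B, A, C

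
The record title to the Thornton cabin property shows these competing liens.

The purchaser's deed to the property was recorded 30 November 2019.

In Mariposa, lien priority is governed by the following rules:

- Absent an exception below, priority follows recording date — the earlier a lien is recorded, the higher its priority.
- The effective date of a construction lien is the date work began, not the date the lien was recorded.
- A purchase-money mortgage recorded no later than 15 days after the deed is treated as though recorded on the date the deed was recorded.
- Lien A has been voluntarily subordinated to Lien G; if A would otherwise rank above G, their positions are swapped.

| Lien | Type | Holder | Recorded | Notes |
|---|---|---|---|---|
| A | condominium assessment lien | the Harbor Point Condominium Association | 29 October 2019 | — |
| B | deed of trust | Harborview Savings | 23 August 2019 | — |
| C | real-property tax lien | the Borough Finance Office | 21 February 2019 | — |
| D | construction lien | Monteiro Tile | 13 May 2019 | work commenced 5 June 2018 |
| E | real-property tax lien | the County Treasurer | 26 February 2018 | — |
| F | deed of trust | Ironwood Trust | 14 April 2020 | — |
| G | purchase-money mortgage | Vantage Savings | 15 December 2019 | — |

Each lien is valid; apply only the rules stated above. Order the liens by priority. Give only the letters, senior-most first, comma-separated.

First, effective dates: D relates back to 5 June 2018 (work commenced); G's effective date is the deed date, 30 November 2019.
By effective date: E (26 February 2018), D (5 June 2018), C (21 February 2019), B (23 August 2019), A (29 October 2019), G (30 November 2019), F (14 April 2020).
The subordination applies — A was senior to G — so A and G swap.

E, D, C, B, G, A, F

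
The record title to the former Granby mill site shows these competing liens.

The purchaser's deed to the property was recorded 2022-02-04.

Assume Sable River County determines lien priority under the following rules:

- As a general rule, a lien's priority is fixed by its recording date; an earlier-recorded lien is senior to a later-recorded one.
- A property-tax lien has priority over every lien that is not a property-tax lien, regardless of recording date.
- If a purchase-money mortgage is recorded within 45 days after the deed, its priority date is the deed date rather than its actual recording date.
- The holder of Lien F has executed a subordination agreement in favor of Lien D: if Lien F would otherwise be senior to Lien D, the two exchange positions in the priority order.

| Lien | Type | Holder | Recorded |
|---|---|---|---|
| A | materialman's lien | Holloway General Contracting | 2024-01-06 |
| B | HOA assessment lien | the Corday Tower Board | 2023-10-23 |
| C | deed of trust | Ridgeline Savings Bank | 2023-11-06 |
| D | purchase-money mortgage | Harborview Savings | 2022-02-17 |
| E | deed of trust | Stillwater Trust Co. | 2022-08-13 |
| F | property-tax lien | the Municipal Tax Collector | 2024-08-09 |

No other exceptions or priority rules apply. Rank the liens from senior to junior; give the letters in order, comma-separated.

First, effective dates: D relates back to the deed date 2022-02-04.
As a property-tax lien, F is senior to every other lien.
The other liens, earliest effective date first: D (2022-02-04), E (2022-08-13), B (2023-10-23), C (2023-11-06), A (2024-01-06).
F would otherwise be senior to D, so under the subordination agreement F and D exchange positions.

D, F, E, B, C, A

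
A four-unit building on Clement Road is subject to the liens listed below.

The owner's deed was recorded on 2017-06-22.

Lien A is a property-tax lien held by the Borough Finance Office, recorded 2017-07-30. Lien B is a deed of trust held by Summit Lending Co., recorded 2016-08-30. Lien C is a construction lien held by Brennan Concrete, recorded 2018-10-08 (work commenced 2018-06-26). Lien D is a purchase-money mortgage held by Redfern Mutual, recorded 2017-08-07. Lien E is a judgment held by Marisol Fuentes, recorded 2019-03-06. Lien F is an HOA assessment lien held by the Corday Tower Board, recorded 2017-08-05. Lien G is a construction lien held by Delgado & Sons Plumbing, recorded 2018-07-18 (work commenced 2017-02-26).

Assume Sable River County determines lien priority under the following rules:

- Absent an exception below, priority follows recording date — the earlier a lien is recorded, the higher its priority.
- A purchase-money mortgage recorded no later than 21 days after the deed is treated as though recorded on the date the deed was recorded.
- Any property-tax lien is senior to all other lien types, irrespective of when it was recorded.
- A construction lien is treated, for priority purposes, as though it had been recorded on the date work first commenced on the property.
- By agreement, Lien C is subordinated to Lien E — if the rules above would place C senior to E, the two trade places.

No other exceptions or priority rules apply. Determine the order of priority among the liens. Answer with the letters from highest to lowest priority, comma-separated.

A, B, G, F, D, E, C

Effective dates: C relates back to 2018-06-26 (work commenced); D was recorded 46 days after the deed — beyond 21 days — so no relation-back applies; G's effective date is 2017-02-26, when work began.
A is a property-tax lien and takes priority over every other lien.
Remaining liens by effective date: B (2016-08-30), G (2017-02-26), F (2017-08-05), D (2017-08-07), C (2018-06-26), E (2019-03-06).
C is senior to E before the subordination, so the two trade places.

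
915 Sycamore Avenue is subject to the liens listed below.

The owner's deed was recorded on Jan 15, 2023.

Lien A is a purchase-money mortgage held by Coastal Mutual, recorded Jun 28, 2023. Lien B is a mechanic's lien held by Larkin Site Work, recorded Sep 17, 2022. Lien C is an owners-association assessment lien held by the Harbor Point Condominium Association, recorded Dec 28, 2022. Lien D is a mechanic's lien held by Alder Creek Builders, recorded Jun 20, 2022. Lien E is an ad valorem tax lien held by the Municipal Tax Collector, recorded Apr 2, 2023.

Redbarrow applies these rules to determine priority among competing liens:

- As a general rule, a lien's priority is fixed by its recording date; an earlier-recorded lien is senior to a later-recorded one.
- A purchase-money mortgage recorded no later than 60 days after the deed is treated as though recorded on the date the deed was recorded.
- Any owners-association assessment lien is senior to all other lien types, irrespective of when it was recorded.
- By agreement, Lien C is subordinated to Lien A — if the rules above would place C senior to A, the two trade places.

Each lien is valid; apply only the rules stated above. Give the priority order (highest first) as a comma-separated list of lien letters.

Effective dates: A missed the 60-day window (164 days after the deed), so its recording date stands.
C is an owners-association assessment lien, so it outranks all other liens regardless of date.
Among the remaining liens, by effective date: D (Jun 20, 2022), B (Sep 17, 2022), E (Apr 2, 2023), A (Jun 28, 2023).
C would otherwise be senior to A, so under the subordination agreement C and A exchange positions.

A, D, B, E, C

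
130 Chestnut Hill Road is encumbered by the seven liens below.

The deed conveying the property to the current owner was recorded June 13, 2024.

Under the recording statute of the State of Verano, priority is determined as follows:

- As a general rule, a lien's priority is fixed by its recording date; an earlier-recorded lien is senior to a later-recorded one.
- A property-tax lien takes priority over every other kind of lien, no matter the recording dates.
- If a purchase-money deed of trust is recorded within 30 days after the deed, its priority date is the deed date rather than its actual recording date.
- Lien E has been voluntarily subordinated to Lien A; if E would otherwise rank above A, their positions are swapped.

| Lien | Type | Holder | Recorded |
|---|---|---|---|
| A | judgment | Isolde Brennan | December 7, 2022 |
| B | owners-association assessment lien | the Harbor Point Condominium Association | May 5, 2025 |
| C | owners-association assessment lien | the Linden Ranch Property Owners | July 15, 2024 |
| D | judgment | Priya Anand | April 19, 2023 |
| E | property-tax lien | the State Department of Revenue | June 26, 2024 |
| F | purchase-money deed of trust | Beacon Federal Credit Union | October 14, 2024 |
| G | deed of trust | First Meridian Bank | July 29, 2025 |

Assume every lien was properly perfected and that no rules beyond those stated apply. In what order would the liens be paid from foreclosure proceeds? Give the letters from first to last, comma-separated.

Effective dates after the stated exceptions: F was recorded 123 days after the deed, outside the 30-day window, so it keeps its recording date.
E, as a property-tax lien, has superpriority and ranks first.
Among the remaining liens, by effective date: A (December 7, 2022), D (April 19, 2023), C (July 15, 2024), F (October 14, 2024), B (May 5, 2025), G (July 29, 2025).
E is senior to A before the subordination, so the two trade places.

A, E, D, C, F, B, G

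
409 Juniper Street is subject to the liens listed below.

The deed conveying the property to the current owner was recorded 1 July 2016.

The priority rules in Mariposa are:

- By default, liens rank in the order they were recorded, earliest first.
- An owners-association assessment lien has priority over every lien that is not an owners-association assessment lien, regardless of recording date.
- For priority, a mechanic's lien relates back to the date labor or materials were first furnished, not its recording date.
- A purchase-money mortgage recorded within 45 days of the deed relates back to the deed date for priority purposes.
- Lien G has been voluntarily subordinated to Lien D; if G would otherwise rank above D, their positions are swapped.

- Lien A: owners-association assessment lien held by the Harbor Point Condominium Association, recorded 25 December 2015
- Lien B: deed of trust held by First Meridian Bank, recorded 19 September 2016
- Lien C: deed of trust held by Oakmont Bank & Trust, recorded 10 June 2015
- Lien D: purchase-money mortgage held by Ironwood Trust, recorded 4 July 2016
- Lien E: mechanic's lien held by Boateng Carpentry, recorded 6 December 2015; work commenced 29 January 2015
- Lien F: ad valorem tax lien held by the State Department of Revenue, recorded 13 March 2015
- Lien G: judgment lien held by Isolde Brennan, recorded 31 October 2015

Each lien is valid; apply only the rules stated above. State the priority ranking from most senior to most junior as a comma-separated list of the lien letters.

A, E, F, C, D, G, B

Effective dates after the stated exceptions: D was recorded within the 45-day window, so its effective date is the deed date 1 July 2016; E is treated as recorded 29 January 2015, the work-commencement date.
A, as an owners-association assessment lien, has superpriority and ranks first.
The other liens, earliest effective date first: E (29 January 2015), F (13 March 2015), C (10 June 2015), G (31 October 2015), D (1 July 2016), B (19 September 2016).
The subordination applies — G was senior to D — so G and D swap.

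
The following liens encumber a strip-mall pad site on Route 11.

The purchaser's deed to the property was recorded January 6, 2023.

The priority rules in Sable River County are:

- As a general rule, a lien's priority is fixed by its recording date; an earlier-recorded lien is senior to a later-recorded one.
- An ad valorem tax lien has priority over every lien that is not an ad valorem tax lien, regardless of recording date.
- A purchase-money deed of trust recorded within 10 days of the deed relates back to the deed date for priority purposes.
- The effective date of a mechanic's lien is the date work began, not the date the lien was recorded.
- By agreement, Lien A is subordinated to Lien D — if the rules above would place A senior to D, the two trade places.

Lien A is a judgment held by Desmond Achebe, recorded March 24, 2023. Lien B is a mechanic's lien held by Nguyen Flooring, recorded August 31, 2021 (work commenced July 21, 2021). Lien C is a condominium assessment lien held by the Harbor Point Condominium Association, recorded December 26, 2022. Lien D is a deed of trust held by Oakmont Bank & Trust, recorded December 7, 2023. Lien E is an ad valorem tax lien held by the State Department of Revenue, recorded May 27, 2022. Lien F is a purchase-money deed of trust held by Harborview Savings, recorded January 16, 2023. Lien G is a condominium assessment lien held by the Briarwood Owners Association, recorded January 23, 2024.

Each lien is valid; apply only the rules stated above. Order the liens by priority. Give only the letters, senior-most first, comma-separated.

E, B, C, F, D, A, G

Effective dates: B's effective date is July 21, 2021, when work began; F relates back to the deed date January 6, 2023.
E is an ad valorem tax lien, so it outranks all other liens regardless of date.
Ordering the rest by effective date: B (July 21, 2021), C (December 26, 2022), F (January 6, 2023), A (March 24, 2023), D (December 7, 2023), G (January 23, 2024).
A is senior to D before the subordination, so the two trade places.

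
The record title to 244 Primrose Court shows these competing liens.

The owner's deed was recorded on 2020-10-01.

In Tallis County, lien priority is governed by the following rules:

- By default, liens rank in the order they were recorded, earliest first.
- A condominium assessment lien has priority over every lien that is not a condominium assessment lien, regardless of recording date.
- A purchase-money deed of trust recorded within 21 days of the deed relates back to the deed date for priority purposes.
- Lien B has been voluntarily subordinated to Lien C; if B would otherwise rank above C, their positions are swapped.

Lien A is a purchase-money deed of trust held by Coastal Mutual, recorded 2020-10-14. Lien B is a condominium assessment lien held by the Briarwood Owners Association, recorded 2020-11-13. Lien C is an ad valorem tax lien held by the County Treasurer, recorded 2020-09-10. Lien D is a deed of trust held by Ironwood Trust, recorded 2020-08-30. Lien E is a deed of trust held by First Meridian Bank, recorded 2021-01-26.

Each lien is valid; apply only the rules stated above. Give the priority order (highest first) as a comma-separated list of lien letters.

C, D, B, A, E

First, effective dates: A relates back to the deed date 2020-10-01.
B, as a condominium assessment lien, has superpriority and ranks first.
The other liens, earliest effective date first: D (2020-08-30), C (2020-09-10), A (2020-10-01), E (2021-01-26).
B is senior to C before the subordination, so the two trade places.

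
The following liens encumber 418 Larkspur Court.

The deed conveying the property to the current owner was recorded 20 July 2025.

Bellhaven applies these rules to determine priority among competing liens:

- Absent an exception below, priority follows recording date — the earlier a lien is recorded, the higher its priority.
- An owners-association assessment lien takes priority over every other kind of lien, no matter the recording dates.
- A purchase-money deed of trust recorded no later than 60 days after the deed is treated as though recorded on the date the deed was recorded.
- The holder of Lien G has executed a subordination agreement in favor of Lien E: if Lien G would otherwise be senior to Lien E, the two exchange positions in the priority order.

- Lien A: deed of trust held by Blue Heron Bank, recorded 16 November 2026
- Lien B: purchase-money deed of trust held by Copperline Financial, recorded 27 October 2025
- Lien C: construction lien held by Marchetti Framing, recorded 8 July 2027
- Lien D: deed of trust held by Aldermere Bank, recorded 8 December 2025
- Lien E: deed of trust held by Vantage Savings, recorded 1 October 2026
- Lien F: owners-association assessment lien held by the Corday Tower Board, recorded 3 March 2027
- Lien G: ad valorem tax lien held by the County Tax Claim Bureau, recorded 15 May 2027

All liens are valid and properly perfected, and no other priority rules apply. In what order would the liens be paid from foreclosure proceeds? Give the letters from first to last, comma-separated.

F, B, D, E, A, G, C

Adjusting effective dates: B was recorded 99 days after the deed — beyond 60 days — so no relation-back applies.
F is an owners-association assessment lien, so it outranks all other liens regardless of date.
The other liens, earliest effective date first: B (27 October 2025), D (8 December 2025), E (1 October 2026), A (16 November 2026), G (15 May 2027), C (8 July 2027).
Since G is not senior to E, the subordination leaves the order unchanged.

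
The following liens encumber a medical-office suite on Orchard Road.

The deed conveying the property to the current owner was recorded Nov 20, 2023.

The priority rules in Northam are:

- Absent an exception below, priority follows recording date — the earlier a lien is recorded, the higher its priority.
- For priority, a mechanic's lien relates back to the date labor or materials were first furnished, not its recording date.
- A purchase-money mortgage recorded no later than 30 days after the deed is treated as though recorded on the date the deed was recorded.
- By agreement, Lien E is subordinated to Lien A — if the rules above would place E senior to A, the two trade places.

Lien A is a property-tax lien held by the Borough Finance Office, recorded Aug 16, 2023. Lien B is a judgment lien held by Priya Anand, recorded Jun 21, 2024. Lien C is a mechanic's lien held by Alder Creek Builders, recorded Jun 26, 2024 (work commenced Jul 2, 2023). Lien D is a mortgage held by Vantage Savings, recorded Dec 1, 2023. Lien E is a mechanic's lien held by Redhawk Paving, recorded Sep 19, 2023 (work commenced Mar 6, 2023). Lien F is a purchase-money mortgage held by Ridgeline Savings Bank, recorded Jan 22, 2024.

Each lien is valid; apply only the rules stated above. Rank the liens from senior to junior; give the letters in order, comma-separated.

Effective dates: C relates back to Jul 2, 2023 (work commenced); E's effective date is Mar 6, 2023, when work began; F was recorded 63 days after the deed, outside the 30-day window, so it keeps its recording date.
By effective date, earliest first: E (Mar 6, 2023), C (Jul 2, 2023), A (Aug 16, 2023), D (Dec 1, 2023), F (Jan 22, 2024), B (Jun 21, 2024).
Because E would otherwise rank above A, the subordination swaps them.

A, C, E, D, F, B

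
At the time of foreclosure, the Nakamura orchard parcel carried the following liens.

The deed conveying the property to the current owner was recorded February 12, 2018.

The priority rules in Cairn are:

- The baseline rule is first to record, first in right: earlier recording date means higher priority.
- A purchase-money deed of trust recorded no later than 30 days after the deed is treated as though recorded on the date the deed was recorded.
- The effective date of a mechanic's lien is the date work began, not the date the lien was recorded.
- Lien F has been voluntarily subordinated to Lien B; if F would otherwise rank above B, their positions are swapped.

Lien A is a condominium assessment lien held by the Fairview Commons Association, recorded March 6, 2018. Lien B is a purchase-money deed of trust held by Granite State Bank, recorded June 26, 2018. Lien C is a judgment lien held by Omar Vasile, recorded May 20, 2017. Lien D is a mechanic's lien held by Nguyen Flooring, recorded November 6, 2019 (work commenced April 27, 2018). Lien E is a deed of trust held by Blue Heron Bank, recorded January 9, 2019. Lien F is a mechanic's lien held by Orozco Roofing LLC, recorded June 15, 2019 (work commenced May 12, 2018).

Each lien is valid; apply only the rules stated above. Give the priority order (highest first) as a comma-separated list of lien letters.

C, A, D, B, F, E

Effective dates after the stated exceptions: B was recorded 134 days after the deed, outside the 30-day window, so it keeps its recording date; D's effective date is April 27, 2018, when work began; F relates back to May 12, 2018 (work commenced).
By effective date: C (May 20, 2017), A (March 6, 2018), D (April 27, 2018), F (May 12, 2018), B (June 26, 2018), E (January 9, 2019).
F would otherwise be senior to B, so under the subordination agreement F and B exchange positions.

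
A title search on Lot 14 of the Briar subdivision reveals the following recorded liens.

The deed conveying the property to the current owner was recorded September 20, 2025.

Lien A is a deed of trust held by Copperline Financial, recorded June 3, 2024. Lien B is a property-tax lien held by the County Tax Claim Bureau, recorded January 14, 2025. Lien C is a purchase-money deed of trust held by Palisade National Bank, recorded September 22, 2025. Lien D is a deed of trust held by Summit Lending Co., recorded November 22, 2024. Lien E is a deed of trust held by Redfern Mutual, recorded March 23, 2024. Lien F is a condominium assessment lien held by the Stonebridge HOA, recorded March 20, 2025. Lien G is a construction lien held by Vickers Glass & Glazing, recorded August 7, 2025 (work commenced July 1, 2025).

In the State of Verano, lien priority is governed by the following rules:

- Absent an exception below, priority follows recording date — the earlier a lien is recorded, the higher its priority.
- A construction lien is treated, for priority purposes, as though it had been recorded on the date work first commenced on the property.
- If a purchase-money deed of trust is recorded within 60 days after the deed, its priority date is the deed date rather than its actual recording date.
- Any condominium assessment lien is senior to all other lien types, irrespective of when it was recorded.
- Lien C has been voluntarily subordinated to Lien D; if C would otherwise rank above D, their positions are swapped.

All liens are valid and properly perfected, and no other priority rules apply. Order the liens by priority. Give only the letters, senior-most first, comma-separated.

F, E, A, D, B, G, C

Adjusting effective dates: C relates back to the deed date September 20, 2025; G relates back to July 1, 2025 (work commenced).
As a condominium assessment lien, F is senior to every other lien.
Among the remaining liens, by effective date: E (March 23, 2024), A (June 3, 2024), D (November 22, 2024), B (January 14, 2025), G (July 1, 2025), C (September 20, 2025).
Since C is not senior to D, the subordination leaves the order unchanged.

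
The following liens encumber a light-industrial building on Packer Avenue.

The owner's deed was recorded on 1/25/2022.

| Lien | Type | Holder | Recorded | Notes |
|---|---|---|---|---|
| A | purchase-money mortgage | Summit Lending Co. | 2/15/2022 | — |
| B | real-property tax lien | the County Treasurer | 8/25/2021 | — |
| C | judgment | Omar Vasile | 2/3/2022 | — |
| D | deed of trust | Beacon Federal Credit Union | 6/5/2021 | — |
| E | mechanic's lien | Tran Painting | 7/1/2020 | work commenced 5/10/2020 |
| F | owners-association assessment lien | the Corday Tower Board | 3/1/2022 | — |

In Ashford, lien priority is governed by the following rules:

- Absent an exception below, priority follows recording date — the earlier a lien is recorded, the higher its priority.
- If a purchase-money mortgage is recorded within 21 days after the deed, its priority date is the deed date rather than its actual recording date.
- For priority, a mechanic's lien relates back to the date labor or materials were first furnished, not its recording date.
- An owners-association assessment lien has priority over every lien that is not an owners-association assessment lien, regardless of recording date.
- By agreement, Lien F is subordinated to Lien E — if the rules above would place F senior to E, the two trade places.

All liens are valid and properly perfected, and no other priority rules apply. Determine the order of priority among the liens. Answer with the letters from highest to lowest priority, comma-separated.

E, F, D, B, A, C

Effective dates after the stated exceptions: A's effective date is the deed date, 1/25/2022; E's effective date is 5/10/2020, when work began.
As an owners-association assessment lien, F is senior to every other lien.
Remaining liens by effective date: E (5/10/2020), D (6/5/2021), B (8/25/2021), A (1/25/2022), C (2/3/2022).
F would otherwise be senior to E, so under the subordination agreement F and E exchange positions.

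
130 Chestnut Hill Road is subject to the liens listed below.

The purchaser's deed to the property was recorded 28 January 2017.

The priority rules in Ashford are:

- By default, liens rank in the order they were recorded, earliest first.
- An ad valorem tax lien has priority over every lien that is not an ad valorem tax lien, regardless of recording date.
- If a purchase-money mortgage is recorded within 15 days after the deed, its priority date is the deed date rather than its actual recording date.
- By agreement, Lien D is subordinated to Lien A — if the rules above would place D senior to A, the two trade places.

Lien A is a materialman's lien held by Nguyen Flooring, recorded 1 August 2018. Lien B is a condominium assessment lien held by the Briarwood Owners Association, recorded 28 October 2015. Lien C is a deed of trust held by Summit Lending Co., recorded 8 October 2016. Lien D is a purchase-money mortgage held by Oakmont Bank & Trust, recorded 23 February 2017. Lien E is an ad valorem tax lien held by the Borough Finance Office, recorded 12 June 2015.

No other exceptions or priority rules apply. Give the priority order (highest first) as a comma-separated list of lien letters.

Adjusting effective dates: D was recorded 26 days after the deed — beyond 15 days — so no relation-back applies.
E is an ad valorem tax lien, so it outranks all other liens regardless of date.
Remaining liens by effective date: B (28 October 2015), C (8 October 2016), D (23 February 2017), A (1 August 2018).
D is senior to A before the subordination, so the two trade places.

E, B, C, A, D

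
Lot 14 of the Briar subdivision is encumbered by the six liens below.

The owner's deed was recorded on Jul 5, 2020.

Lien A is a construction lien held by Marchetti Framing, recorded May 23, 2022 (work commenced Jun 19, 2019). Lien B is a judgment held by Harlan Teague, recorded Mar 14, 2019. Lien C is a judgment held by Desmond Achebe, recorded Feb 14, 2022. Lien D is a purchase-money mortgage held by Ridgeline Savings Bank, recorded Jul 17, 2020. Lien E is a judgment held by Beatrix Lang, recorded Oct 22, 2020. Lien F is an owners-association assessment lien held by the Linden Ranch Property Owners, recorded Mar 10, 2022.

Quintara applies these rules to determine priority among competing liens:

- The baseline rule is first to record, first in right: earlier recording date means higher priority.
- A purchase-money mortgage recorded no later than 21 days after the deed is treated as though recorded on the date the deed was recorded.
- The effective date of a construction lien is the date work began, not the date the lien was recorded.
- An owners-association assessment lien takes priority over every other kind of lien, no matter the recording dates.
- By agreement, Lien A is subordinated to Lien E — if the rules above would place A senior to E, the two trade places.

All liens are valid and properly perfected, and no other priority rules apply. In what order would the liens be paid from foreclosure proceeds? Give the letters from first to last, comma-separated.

F, B, E, D, A, C

Effective dates after the stated exceptions: A relates back to Jun 19, 2019 (work commenced); D's effective date is the deed date, Jul 5, 2020.
F is an owners-association assessment lien and takes priority over every other lien.
Ordering the rest by effective date: B (Mar 14, 2019), A (Jun 19, 2019), D (Jul 5, 2020), E (Oct 22, 2020), C (Feb 14, 2022).
A is senior to E before the subordination, so the two trade places.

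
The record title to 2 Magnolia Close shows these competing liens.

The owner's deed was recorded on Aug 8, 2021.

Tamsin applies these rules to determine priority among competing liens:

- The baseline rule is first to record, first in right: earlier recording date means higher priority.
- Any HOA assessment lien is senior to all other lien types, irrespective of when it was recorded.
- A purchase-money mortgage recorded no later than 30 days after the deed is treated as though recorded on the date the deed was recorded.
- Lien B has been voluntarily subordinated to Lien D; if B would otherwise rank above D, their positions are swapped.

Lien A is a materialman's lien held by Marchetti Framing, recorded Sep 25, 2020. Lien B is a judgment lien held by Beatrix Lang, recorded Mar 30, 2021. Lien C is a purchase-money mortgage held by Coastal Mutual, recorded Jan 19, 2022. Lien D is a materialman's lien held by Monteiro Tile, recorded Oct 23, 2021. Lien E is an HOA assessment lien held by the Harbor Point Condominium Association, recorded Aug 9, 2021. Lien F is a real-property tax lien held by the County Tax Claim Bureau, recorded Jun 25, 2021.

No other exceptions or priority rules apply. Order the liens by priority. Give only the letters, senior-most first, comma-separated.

E, A, D, F, B, C

Adjusting effective dates: C missed the 30-day window (164 days after the deed), so its recording date stands.
E, as an HOA assessment lien, has superpriority and ranks first.
Among the remaining liens, by effective date: A (Sep 25, 2020), B (Mar 30, 2021), F (Jun 25, 2021), D (Oct 23, 2021), C (Jan 19, 2022).
The subordination applies — B was senior to D — so B and D swap.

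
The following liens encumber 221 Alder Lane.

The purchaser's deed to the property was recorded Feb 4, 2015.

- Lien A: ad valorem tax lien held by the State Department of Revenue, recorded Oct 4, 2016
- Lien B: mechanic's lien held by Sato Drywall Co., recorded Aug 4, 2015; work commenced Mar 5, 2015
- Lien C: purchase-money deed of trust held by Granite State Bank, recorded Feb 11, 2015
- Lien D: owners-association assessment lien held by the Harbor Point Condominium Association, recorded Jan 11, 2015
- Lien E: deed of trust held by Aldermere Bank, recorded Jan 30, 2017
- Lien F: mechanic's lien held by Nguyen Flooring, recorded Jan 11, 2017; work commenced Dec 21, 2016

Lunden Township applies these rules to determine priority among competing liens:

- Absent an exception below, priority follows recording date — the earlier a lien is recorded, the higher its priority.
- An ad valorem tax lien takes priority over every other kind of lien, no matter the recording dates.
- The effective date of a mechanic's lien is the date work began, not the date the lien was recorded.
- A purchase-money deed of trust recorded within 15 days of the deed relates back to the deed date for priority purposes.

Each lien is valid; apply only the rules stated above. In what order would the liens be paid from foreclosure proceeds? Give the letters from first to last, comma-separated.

A, D, C, B, F, E

Effective dates: B is treated as recorded Mar 5, 2015, the work-commencement date; C was recorded within the 15-day window, so its effective date is the deed date Feb 4, 2015; F is treated as recorded Dec 21, 2016, the work-commencement date.
A is an ad valorem tax lien, so it outranks all other liens regardless of date.
Ordering the rest by effective date: D (Jan 11, 2015), C (Feb 4, 2015), B (Mar 5, 2015), F (Dec 21, 2016), E (Jan 30, 2017).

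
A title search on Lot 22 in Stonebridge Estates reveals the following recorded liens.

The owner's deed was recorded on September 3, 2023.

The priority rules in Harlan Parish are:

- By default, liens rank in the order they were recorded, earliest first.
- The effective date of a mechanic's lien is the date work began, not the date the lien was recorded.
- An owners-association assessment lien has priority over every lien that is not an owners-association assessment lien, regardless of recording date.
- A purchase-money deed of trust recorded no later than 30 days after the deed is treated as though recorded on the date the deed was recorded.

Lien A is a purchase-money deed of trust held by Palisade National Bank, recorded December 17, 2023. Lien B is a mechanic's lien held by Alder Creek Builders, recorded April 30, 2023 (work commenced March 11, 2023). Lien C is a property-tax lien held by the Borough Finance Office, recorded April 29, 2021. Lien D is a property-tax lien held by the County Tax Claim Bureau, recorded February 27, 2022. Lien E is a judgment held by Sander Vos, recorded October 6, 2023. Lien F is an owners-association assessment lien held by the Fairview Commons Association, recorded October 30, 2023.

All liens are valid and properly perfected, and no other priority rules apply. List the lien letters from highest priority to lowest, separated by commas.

Effective dates: A was recorded 105 days after the deed — beyond 30 days — so no relation-back applies; B's effective date is March 11, 2023, when work began.
As an owners-association assessment lien, F is senior to every other lien.
Among the remaining liens, by effective date: C (April 29, 2021), D (February 27, 2022), B (March 11, 2023), E (October 6, 2023), A (December 17, 2023).

F, C, D, B, E, A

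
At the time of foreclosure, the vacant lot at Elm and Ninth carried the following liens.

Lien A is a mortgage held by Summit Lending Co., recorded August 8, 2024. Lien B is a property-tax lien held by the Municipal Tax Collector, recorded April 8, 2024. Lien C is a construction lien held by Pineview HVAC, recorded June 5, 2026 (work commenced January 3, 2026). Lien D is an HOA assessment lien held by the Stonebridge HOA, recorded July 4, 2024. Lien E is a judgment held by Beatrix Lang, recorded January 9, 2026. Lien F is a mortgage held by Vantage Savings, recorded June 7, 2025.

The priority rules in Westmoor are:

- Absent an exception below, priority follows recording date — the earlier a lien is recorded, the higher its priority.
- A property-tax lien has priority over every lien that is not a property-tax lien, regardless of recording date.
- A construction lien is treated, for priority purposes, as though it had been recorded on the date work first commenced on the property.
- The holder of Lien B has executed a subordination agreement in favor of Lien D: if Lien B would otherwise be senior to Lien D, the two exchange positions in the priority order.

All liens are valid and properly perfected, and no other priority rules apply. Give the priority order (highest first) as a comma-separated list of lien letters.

D, B, A, F, C, E

Effective dates after the stated exceptions: C's effective date is January 3, 2026, when work began.
B is a property-tax lien, so it outranks all other liens regardless of date.
Among the remaining liens, by effective date: D (July 4, 2024), A (August 8, 2024), F (June 7, 2025), C (January 3, 2026), E (January 9, 2026).
B is senior to D before the subordination, so the two trade places.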